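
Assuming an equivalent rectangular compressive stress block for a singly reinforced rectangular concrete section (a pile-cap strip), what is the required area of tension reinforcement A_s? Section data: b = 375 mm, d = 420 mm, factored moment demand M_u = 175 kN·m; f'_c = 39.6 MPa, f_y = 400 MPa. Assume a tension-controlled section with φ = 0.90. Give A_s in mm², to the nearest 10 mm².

M_n = M_u/φ = 175/0.90 = 194.444 kN·m.
With M_n = 0.85 f'_c a b (d − a/2), solve the quadratic for a:
a = d − √(d² − 2M_n/(0.85 f'_c b)) = 420 − √(420² − 2 × 194.444×10⁶/(0.85 × 39.6 × 375)) = 38.44 mm.
A_s = 0.85 f'_c a b / f_y = 0.85 × 39.6 × 38.44 × 375 / 400 = 1213.0 mm².

A_s ≈ 1210 mm²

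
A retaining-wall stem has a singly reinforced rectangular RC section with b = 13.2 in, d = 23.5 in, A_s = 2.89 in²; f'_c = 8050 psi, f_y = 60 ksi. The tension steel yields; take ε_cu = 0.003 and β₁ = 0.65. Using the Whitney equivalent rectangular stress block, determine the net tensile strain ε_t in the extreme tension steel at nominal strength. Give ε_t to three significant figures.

ε_t ≈ 0.0209

a = A_s f_y/(0.85 f'_c b) = 1.920 in.
β₁ = 0.65, so c = a/β₁ = 1.920/0.65 = 2.954 in.
From the linear strain diagram with ε_cu = 0.003: ε_t = 0.003 (d − c)/c = 0.003 × (23.5 − 2.954)/2.954 = 0.0209.
Since ε_t ≥ 0.005, the section is tension-controlled.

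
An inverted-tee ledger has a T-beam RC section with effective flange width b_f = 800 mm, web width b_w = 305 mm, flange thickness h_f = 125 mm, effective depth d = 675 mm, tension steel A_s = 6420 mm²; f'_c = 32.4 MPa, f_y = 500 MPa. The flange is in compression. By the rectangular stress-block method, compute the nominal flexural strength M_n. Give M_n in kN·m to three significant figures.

Tension: T = A_s f_y = 6420 × 500 = 3210000 N.
Try a within the flange: a = T/(0.85 f'_c b_f) = 3210000/(0.85 × 32.4 × 800) = 145.70 mm.
a = 145.70 > h_f = 125 mm: the block extends into the web. Split into flange-overhang and web parts.
C_f = 0.85 f'_c (b_f − b_w) h_f = 0.85 × 32.4 × (800 − 305) × 125 = 1704038 N.
Remaining web compression depth: a_w = (T − C_f)/(0.85 f'_c b_w) = (3210000 − 1704038)/(0.85 × 32.4 × 305) = 179.29 mm.
M_n = C_f(d − h_f/2) + (T − C_f)(d − a_w/2) = 1704038 × (675 − 62.5) + 1505962 × (675 − 89.645) = 1043.72 + 881.52 = 1925.24 × 10⁶ N·mm.
M_n = 1925.24 kN·m.

M_n ≈ 1930 kN·m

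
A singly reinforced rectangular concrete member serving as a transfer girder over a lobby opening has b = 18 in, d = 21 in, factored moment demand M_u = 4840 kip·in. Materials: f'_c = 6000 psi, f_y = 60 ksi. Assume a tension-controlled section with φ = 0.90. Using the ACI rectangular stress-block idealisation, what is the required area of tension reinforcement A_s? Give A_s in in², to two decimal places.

A_s ≈ 4.60 in²

M_n = M_u/φ = 4840/0.90 = 5377.78 kip·in.
From M_n = 0.85 f'_c a b (d − a/2):
a = d − √(d² − 2M_n/(0.85 f'_c b)) = 21 − √(21² − 2 × 5377.78/(0.85 × 6 × 18)) = 3.005 in.
A_s = 0.85 f'_c a b / f_y = 0.85 × 6 × 3.005 × 18 / 60 = 4.598 in².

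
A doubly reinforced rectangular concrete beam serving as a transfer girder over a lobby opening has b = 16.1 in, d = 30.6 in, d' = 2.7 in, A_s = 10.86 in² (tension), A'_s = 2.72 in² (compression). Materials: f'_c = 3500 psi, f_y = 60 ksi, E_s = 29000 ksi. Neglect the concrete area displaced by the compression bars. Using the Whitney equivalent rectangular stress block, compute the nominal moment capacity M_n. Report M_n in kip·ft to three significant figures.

M_n ≈ 1420 kip·ft

Assume both steels yield.
a = (A_s − A'_s) f_y/(0.85 f'_c b) = (10.86 − 2.72) × 60/(0.85 × 3.5 × 16.1) = 10.197 in.
c = a/β₁ = 10.197/0.85 = 11.996 in; ε'_s = 0.003(c − d')/c = 0.0023 ≥ ε_y = 0.0021, so the compression steel yields.
M_n = (A_s − A'_s) f_y (d − a/2) + A'_s f_y (d − d') = 488.4 × (30.6 − 5.0985) + 163.2 × (30.6 − 2.7) = 12454.9 + 4553.3 = 17008.2 kip·in = 17008.2/12 = 1417.35 kip·ft.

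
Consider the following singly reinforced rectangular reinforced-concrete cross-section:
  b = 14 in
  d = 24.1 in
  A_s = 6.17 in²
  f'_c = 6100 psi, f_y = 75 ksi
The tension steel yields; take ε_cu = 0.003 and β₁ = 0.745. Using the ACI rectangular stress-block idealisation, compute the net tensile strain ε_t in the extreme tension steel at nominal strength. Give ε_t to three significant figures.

ε_t ≈ 0.00545

a = A_s f_y/(0.85 f'_c b) = 6.375 in.
β₁ = 0.745, so c = a/β₁ = 6.375/0.745 = 8.557 in.
From the linear strain diagram with ε_cu = 0.003: ε_t = 0.003 (d − c)/c = 0.003 × (24.1 − 8.557)/8.557 = 0.00545.
Since ε_t ≥ 0.005, the section is tension-controlled.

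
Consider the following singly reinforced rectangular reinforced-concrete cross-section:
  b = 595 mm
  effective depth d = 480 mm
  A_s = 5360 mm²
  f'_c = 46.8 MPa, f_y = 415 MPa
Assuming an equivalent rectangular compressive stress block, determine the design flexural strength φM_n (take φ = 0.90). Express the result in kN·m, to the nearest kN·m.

φM_n ≈ 867 kN·m

T = A_s f_y = 5360 × 415 = 2224400 N = 2224.4 kN.
From C = T: a = T/(0.85 f'_c b) = 2224400/(0.85 × 46.8 × 595) = 93.98 mm.
M_n = T(d − a/2) = 2224.4 kN × (480 − 46.99) mm = 963.19 kN·m.
φM_n = 0.90 × 963.19 = 866.87 kN·m.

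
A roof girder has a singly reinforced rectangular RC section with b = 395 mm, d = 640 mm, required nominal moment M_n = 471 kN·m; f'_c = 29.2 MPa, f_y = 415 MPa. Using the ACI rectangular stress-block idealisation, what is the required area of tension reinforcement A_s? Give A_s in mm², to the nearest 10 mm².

A_s ≈ 1890 mm²

With M_n = 0.85 f'_c a b (d − a/2), solve the quadratic for a:
a = d − √(d² − 2M_n/(0.85 f'_c b)) = 640 − √(640² − 2 × 471×10⁶/(0.85 × 29.2 × 395)) = 80.08 mm.
A_s = 0.85 f'_c a b / f_y = 0.85 × 29.2 × 80.08 × 395 / 415 = 1891.8 mm².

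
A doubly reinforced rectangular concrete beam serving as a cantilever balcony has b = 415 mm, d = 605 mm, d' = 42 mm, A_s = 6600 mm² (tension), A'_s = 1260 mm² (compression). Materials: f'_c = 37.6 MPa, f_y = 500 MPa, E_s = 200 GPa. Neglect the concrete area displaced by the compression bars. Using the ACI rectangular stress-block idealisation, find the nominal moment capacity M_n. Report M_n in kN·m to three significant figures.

Assume both tension and compression steel yield.
Net tension couple steel: A_s − A'_s = 5340 mm².
a = (A_s − A'_s) f_y / (0.85 f'_c b) = 2670000/(0.85 × 37.6 × 415) = 201.31 mm.
c = a/β₁ = 201.31/0.781 = 257.76 mm; ε'_s = 0.003(c − d')/c = 0.0025 ≥ f_y/E_s = 0.0025, so compression steel does yield.
M_n = (A_s − A'_s) f_y (d − a/2) + A'_s f_y (d − d') = [2670000 × (605 − 100.655) + 630000 × (605 − 42)] × 10⁻⁶ = 1346.60 + 354.69 = 1701.29 kN·m.

M_n ≈ 1700 kN·m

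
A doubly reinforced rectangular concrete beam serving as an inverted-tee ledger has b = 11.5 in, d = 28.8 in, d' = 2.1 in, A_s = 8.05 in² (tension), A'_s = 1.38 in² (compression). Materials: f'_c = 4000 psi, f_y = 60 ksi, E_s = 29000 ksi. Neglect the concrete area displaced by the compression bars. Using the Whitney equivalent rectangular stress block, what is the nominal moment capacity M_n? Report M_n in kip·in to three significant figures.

M_n ≈ 11700 kip·in

Assume both steels yield.
a = (A_s − A'_s) f_y/(0.85 f'_c b) = (8.05 − 1.38) × 60/(0.85 × 4 × 11.5) = 10.235 in.
c = a/β₁ = 10.235/0.85 = 12.041 in; ε'_s = 0.003(c − d')/c = 0.0025 ≥ ε_y = 0.0021, so the compression steel yields.
M_n = (A_s − A'_s) f_y (d − a/2) + A'_s f_y (d − d') = 400.2 × (28.8 − 5.1175) + 82.8 × (28.8 − 2.1) = 9477.7 + 2210.8 = 11688.5 kip·in.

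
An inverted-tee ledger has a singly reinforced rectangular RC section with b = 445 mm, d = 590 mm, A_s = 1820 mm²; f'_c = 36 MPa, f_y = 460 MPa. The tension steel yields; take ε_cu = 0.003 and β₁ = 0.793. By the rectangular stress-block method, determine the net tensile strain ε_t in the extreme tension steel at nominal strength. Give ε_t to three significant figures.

ε_t ≈ 0.0198

a = A_s f_y/(0.85 f'_c b) = 61.48 mm.
β₁ = 0.793, so c = a/β₁ = 61.48/0.793 = 77.53 mm.
From the linear strain diagram with ε_cu = 0.003: ε_t = 0.003 (d − c)/c = 0.003 × (590 − 77.53)/77.53 = 0.0198.
Since ε_t ≥ 0.005, the section is tension-controlled.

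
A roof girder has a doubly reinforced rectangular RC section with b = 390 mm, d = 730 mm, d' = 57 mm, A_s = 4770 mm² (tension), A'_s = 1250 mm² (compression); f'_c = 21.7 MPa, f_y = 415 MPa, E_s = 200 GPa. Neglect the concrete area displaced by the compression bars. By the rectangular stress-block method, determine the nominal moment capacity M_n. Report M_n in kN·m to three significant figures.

M_n ≈ 1270 kN·m

Assume both tension and compression steel yield.
Net tension couple steel: A_s − A'_s = 3520 mm².
a = (A_s − A'_s) f_y / (0.85 f'_c b) = 1460800/(0.85 × 21.7 × 390) = 203.07 mm.
c = a/β₁ = 203.07/0.85 = 238.91 mm; ε'_s = 0.003(c − d')/c = 0.0023 ≥ f_y/E_s = 0.0021, so compression steel does yield.
M_n = (A_s − A'_s) f_y (d − a/2) + A'_s f_y (d − d') = [1460800 × (730 − 101.535) + 518750 × (730 − 57)] × 10⁻⁶ = 918.06 + 349.12 = 1267.18 kN·m.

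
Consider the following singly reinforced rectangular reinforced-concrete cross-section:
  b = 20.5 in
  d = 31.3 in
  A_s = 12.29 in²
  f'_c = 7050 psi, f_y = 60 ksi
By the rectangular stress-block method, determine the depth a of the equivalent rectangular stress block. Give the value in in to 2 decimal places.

T = A_s f_y = 12.29 × 60 = 737.4 kips.
a = T/(0.85 f'_c b) = 737.4/(0.85 × 7.05 × 20.5) = 6.00 in.

a ≈ 6.00 in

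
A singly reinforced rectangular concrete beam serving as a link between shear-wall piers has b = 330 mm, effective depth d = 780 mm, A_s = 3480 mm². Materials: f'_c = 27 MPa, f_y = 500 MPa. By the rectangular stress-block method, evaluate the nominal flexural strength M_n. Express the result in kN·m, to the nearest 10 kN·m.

M_n ≈ 1160 kN·m

T = A_s f_y = 3480 × 500 = 1740000 N = 1740 kN.
From C = T: a = T/(0.85 f'_c b) = 1740000/(0.85 × 27 × 330) = 229.75 mm.
M_n = T(d − a/2) = 1740 kN × (780 − 114.875) mm = 1157.32 kN·m.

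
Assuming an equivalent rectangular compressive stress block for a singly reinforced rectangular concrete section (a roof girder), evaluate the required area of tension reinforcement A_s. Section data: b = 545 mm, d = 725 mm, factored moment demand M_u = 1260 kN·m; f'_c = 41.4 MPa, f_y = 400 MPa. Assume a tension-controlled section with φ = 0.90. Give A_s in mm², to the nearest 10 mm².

M_n = M_u/φ = 1260/0.90 = 1400 kN·m.
With M_n = 0.85 f'_c a b (d − a/2), solve the quadratic for a:
a = d − √(d² − 2M_n/(0.85 f'_c b)) = 725 − √(725² − 2 × 1400×10⁶/(0.85 × 41.4 × 545)) = 108.86 mm.
A_s = 0.85 f'_c a b / f_y = 0.85 × 41.4 × 108.86 × 545 / 400 = 5219.4 mm².

A_s ≈ 5220 mm²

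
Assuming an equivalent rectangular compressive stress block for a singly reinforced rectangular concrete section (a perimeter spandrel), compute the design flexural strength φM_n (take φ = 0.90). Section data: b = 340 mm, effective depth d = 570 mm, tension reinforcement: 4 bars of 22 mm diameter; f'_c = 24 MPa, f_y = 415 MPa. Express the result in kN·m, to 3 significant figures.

A_s = 4 × 380 = 1520 mm².
T = A_s f_y = 1520 × 415 = 630800 N = 630.8 kN.
From C = T: a = T/(0.85 f'_c b) = 630800/(0.85 × 24 × 340) = 90.95 mm.
M_n = T(d − a/2) = 630.8 kN × (570 − 45.475) mm = 330.87 kN·m.
φM_n = 0.90 × 330.87 = 297.78 kN·m.

φM_n ≈ 298 kN·m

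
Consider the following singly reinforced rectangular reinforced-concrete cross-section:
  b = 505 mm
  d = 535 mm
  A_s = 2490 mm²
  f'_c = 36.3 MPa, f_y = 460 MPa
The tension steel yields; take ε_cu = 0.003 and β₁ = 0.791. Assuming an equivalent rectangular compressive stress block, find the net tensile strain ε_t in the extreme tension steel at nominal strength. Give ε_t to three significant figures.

ε_t ≈ 0.0143

a = A_s f_y/(0.85 f'_c b) = 73.51 mm.
β₁ = 0.791, so c = a/β₁ = 73.51/0.791 = 92.93 mm.
From the linear strain diagram with ε_cu = 0.003: ε_t = 0.003 (d − c)/c = 0.003 × (535 − 92.93)/92.93 = 0.0143.
Since ε_t ≥ 0.005, the section is tension-controlled.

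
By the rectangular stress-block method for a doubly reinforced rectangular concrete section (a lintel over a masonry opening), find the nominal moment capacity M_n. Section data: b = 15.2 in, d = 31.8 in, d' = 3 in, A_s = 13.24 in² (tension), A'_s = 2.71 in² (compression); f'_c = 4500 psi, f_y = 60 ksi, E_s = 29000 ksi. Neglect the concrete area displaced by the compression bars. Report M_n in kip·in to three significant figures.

Assume both steels yield.
a = (A_s − A'_s) f_y/(0.85 f'_c b) = (13.24 − 2.71) × 60/(0.85 × 4.5 × 15.2) = 10.867 in.
c = a/β₁ = 10.867/0.825 = 13.172 in; ε'_s = 0.003(c − d')/c = 0.0023 ≥ ε_y = 0.0021, so the compression steel yields.
M_n = (A_s − A'_s) f_y (d − a/2) + A'_s f_y (d − d') = 631.8 × (31.8 − 5.4335) + 162.6 × (31.8 − 3) = 16658.4 + 4682.9 = 21341.3 kip·in.

M_n ≈ 21300 kip·in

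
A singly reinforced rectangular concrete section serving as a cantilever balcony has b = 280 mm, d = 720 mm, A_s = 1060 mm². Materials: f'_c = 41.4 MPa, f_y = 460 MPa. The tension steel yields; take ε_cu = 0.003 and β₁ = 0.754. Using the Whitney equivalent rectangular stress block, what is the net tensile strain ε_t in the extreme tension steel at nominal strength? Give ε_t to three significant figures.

a = A_s f_y/(0.85 f'_c b) = 49.49 mm.
β₁ = 0.754, so c = a/β₁ = 49.49/0.754 = 65.64 mm.
From the linear strain diagram with ε_cu = 0.003: ε_t = 0.003 (d − c)/c = 0.003 × (720 − 65.64)/65.64 = 0.0299.
Since ε_t ≥ 0.005, the section is tension-controlled.

ε_t ≈ 0.0299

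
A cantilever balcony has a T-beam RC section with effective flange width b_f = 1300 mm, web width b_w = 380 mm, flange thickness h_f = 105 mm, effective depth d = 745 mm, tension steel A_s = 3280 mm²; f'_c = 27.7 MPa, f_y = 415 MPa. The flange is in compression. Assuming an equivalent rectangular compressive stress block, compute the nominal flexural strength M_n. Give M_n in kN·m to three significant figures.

M_n ≈ 984 kN·m

Tension: T = A_s f_y = 3280 × 415 = 1361200 N.
Try a within the flange: a = T/(0.85 f'_c b_f) = 1361200/(0.85 × 27.7 × 1300) = 44.47 mm.
Since a = 44.47 ≤ h_f = 105 mm, the stress block lies entirely in the flange; analyse as a rectangular beam of width b_f.
M_n = T(d − a/2) = 1361200 × (745 − 22.235) = 983.83 × 10⁶ N·mm.
M_n = 983.83 kN·m.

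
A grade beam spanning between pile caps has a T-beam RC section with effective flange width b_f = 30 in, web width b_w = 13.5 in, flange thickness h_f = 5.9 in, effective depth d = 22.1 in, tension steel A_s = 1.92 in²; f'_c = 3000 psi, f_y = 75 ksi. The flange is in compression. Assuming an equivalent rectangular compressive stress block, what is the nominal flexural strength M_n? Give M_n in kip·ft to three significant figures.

M_n ≈ 254 kip·ft

Tension: T = A_s f_y = 1.92 × 75 = 144 kips.
Try a within the flange: a = T/(0.85 f'_c b_f) = 144/(0.85 × 3 × 30) = 1.882 in.
Since a = 1.882 ≤ h_f = 5.9 in, the stress block lies entirely in the flange; analyse as a rectangular beam of width b_f.
M_n = T(d − a/2) = 144 × (22.1 − 0.941) = 3046.9 kip·in.
M_n = 3046.9/12 = 253.91 kip·ft.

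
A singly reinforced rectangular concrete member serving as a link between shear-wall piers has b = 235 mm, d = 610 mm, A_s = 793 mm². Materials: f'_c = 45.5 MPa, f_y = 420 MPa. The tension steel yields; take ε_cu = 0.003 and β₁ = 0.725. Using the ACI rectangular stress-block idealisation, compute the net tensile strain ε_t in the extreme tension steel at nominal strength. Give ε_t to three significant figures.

a = A_s f_y/(0.85 f'_c b) = 36.65 mm.
β₁ = 0.725, so c = a/β₁ = 36.65/0.725 = 50.55 mm.
From the linear strain diagram with ε_cu = 0.003: ε_t = 0.003 (d − c)/c = 0.003 × (610 − 50.55)/50.55 = 0.0332.
Since ε_t ≥ 0.005, the section is tension-controlled.

ε_t ≈ 0.0332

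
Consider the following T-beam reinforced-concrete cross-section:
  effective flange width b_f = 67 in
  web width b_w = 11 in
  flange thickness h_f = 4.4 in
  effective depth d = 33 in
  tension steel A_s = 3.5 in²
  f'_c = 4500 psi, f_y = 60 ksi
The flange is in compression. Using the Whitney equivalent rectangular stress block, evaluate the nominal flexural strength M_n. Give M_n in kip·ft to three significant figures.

Tension: T = A_s f_y = 3.5 × 60 = 210 kips.
Try a within the flange: a = T/(0.85 f'_c b_f) = 210/(0.85 × 4.5 × 67) = 0.819 in.
Since a = 0.819 ≤ h_f = 4.4 in, the stress block lies entirely in the flange; analyse as a rectangular beam of width b_f.
M_n = T(d − a/2) = 210 × (33 − 0.4095) = 6844.0 kip·in.
M_n = 6844.0/12 = 570.33 kip·ft.

M_n ≈ 570 kip·ft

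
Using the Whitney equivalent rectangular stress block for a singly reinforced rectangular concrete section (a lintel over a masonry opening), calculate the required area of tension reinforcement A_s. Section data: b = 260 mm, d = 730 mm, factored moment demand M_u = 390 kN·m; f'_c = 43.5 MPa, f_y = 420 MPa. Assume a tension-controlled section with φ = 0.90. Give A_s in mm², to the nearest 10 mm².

A_s ≈ 1480 mm²

M_n = M_u/φ = 390/0.90 = 433.333 kN·m.
With M_n = 0.85 f'_c a b (d − a/2), solve the quadratic for a:
a = d − √(d² − 2M_n/(0.85 f'_c b)) = 730 − √(730² − 2 × 433.333×10⁶/(0.85 × 43.5 × 260)) = 64.61 mm.
A_s = 0.85 f'_c a b / f_y = 0.85 × 43.5 × 64.61 × 260 / 420 = 1478.9 mm².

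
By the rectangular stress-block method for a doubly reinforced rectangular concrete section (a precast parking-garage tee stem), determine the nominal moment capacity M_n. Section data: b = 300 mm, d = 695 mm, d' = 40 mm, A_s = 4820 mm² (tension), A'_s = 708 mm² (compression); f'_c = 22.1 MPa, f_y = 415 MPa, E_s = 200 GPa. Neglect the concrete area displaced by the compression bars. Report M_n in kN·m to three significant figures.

M_n ≈ 1120 kN·m

Assume both tension and compression steel yield.
Net tension couple steel: A_s − A'_s = 4112 mm².
a = (A_s − A'_s) f_y / (0.85 f'_c b) = 1706480/(0.85 × 22.1 × 300) = 302.81 mm.
c = a/β₁ = 302.81/0.85 = 356.25 mm; ε'_s = 0.003(c − d')/c = 0.0027 ≥ f_y/E_s = 0.0021, so compression steel does yield.
M_n = (A_s − A'_s) f_y (d − a/2) + A'_s f_y (d − d') = [1706480 × (695 − 151.405) + 293820 × (695 − 40)] × 10⁻⁶ = 927.63 + 192.45 = 1120.08 kN·m.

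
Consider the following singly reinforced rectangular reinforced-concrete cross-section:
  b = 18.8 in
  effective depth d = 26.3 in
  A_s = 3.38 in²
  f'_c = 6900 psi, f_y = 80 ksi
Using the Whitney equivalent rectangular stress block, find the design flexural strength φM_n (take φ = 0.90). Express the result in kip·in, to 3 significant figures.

φM_n ≈ 6100 kip·in

T = A_s f_y = 3.38 × 80 = 270.4 kips.
a = T/(0.85 f'_c b) = 270.4/(0.85 × 6.9 × 18.8) = 2.452 in.
M_n = T(d − a/2) = 270.4 × (26.3 − 1.226) = 6780.0 kip·in.
φM_n = 0.90 × 6780.0 = 6102.0 kip·in.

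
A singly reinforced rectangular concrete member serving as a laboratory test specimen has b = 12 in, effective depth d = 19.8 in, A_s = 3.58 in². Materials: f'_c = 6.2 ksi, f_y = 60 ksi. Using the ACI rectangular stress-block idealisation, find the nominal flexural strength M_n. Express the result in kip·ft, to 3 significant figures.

T = A_s f_y = 3.58 × 60 = 214.8 kips.
a = T/(0.85 f'_c b) = 214.8/(0.85 × 6.2 × 12) = 3.397 in.
M_n = T(d − a/2) = 214.8 × (19.8 − 1.6985) = 3888.2 kip·in = 3888.2/12 = 324.02 kip·ft.

M_n ≈ 324 kip·ft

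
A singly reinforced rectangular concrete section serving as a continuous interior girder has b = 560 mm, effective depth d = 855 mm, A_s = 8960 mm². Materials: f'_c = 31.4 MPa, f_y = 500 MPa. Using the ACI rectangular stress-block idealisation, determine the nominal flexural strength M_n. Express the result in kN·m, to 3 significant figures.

M_n ≈ 3160 kN·m

T = A_s f_y = 8960 × 500 = 4480000 N = 4480 kN.
From C = T: a = T/(0.85 f'_c b) = 4480000/(0.85 × 31.4 × 560) = 299.74 mm.
M_n = T(d − a/2) = 4480 kN × (855 − 149.87) mm = 3158.98 kN·m.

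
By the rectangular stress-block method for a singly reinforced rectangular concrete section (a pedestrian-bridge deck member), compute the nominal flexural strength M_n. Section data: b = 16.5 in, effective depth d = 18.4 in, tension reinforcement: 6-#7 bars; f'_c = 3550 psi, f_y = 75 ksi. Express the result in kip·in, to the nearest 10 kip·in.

A_s = 6 × 0.6 = 3.6 in².
T = A_s f_y = 3.6 × 75 = 270 kips.
a = T/(0.85 f'_c b) = 270/(0.85 × 3.55 × 16.5) = 5.423 in.
M_n = T(d − a/2) = 270 × (18.4 − 2.7115) = 4235.9 kip·in.

M_n ≈ 4240 kip·in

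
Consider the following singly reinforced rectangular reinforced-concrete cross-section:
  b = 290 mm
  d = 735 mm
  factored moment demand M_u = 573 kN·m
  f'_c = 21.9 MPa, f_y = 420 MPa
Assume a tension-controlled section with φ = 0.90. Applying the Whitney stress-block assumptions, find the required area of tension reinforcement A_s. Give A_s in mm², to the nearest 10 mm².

M_n = M_u/φ = 573/0.90 = 636.667 kN·m.
With M_n = 0.85 f'_c a b (d − a/2), solve the quadratic for a:
a = d − √(d² − 2M_n/(0.85 f'_c b)) = 735 − √(735² − 2 × 636.667×10⁶/(0.85 × 21.9 × 290)) = 183.32 mm.
A_s = 0.85 f'_c a b / f_y = 0.85 × 21.9 × 183.32 × 290 / 420 = 2356.3 mm².

A_s ≈ 2360 mm²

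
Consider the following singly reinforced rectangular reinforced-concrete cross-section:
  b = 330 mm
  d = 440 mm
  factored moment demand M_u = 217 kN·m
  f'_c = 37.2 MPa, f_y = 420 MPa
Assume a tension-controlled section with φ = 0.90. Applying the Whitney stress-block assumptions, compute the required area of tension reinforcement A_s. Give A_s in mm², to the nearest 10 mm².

A_s ≈ 1390 mm²

M_n = M_u/φ = 217/0.90 = 241.111 kN·m.
With M_n = 0.85 f'_c a b (d − a/2), solve the quadratic for a:
a = d − √(d² − 2M_n/(0.85 f'_c b)) = 440 − √(440² − 2 × 241.111×10⁶/(0.85 × 37.2 × 330)) = 56.09 mm.
A_s = 0.85 f'_c a b / f_y = 0.85 × 37.2 × 56.09 × 330 / 420 = 1393.5 mm².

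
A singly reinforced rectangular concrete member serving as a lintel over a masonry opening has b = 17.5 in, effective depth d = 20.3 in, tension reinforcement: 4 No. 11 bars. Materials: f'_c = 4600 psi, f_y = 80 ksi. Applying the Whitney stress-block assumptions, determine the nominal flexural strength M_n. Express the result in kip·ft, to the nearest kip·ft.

M_n ≈ 693 kip·ft

A_s = 4 × 1.56 = 6.24 in².
T = A_s f_y = 6.24 × 80 = 499.2 kips.
a = T/(0.85 f'_c b) = 499.2/(0.85 × 4.6 × 17.5) = 7.296 in.
M_n = T(d − a/2) = 499.2 × (20.3 − 3.648) = 8312.7 kip·in = 8312.7/12 = 692.73 kip·ft.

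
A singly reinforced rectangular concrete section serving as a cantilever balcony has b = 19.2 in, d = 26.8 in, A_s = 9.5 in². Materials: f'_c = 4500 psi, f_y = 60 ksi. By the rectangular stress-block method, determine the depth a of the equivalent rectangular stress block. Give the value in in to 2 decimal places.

a ≈ 7.76 in

T = A_s f_y = 9.5 × 60 = 570 kips.
a = T/(0.85 f'_c b) = 570/(0.85 × 4.5 × 19.2) = 7.76 in.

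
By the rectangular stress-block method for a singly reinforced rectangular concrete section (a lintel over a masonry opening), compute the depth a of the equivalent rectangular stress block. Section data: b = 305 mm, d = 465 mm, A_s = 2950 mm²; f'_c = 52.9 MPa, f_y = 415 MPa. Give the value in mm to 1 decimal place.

a ≈ 89.3 mm

T = A_s f_y = 2950 × 415 = 1224250 N = 1224.25 kN.
Setting C = 0.85 f'_c a b equal to T: a = 1224250/(0.85 × 52.9 × 305) = 89.3 mm.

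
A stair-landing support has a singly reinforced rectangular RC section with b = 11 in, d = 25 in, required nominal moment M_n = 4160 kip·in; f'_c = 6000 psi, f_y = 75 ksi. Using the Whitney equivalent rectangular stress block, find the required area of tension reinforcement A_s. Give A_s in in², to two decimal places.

A_s ≈ 2.37 in²

From M_n = 0.85 f'_c a b (d − a/2):
a = d − √(d² − 2M_n/(0.85 f'_c b)) = 25 − √(25² − 2 × 4160/(0.85 × 6 × 11)) = 3.167 in.
A_s = 0.85 f'_c a b / f_y = 0.85 × 6 × 3.167 × 11 / 75 = 2.369 in².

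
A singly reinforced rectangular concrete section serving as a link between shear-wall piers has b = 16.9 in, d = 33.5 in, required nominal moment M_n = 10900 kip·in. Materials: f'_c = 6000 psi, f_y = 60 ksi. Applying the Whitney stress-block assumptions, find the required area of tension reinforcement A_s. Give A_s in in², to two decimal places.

From M_n = 0.85 f'_c a b (d − a/2):
a = d − √(d² − 2M_n/(0.85 f'_c b)) = 33.5 − √(33.5² − 2 × 10900/(0.85 × 6 × 16.9)) = 4.016 in.
A_s = 0.85 f'_c a b / f_y = 0.85 × 6 × 4.016 × 16.9 / 60 = 5.769 in².

A_s ≈ 5.77 in²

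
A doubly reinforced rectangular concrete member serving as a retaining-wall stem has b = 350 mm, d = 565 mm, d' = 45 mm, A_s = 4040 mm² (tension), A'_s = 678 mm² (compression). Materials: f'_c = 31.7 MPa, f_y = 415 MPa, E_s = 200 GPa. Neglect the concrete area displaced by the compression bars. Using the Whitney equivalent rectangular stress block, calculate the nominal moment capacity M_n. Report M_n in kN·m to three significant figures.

Assume both tension and compression steel yield.
Net tension couple steel: A_s − A'_s = 3362 mm².
a = (A_s − A'_s) f_y / (0.85 f'_c b) = 1395230/(0.85 × 31.7 × 350) = 147.94 mm.
c = a/β₁ = 147.94/0.824 = 179.54 mm; ε'_s = 0.003(c − d')/c = 0.0022 ≥ f_y/E_s = 0.0021, so compression steel does yield.
M_n = (A_s − A'_s) f_y (d − a/2) + A'_s f_y (d − d') = [1395230 × (565 − 73.97) + 281370 × (565 − 45)] × 10⁻⁶ = 685.10 + 146.31 = 831.41 kN·m.

M_n ≈ 831 kN·m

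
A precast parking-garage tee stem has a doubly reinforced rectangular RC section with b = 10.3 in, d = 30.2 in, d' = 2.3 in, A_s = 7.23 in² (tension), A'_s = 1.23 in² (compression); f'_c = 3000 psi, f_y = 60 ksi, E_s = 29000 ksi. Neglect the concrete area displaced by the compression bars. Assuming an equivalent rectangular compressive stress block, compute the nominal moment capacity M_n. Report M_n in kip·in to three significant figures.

Assume both steels yield.
a = (A_s − A'_s) f_y/(0.85 f'_c b) = (7.23 − 1.23) × 60/(0.85 × 3 × 10.3) = 13.706 in.
c = a/β₁ = 13.706/0.85 = 16.125 in; ε'_s = 0.003(c − d')/c = 0.0026 ≥ ε_y = 0.0021, so the compression steel yields.
M_n = (A_s − A'_s) f_y (d − a/2) + A'_s f_y (d − d') = 360 × (30.2 − 6.853) + 73.8 × (30.2 − 2.3) = 8404.9 + 2059.0 = 10463.9 kip·in.

M_n ≈ 10500 kip·in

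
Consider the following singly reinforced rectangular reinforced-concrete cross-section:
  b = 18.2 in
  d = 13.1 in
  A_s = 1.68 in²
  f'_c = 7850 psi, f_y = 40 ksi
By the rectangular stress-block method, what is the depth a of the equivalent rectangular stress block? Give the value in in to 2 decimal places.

T = A_s f_y = 1.68 × 40 = 67.2 kips.
a = T/(0.85 f'_c b) = 67.2/(0.85 × 7.85 × 18.2) = 0.55 in.

a ≈ 0.55 in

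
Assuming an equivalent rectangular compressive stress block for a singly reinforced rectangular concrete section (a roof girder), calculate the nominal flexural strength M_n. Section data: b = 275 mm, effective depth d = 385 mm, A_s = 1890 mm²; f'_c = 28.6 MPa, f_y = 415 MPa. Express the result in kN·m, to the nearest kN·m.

M_n ≈ 256 kN·m

T = A_s f_y = 1890 × 415 = 784350 N = 784.35 kN.
From C = T: a = T/(0.85 f'_c b) = 784350/(0.85 × 28.6 × 275) = 117.33 mm.
M_n = T(d − a/2) = 784.35 kN × (385 − 58.665) mm = 255.96 kN·m.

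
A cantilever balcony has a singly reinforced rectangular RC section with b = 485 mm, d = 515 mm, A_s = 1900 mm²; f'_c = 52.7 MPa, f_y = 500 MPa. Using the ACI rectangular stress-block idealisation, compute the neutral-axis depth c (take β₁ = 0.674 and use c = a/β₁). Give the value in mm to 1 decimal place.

c ≈ 64.9 mm

T = A_s f_y = 1900 × 500 = 950000 N = 950 kN.
Setting C = 0.85 f'_c a b equal to T: a = 950000/(0.85 × 52.7 × 485) = 43.727 mm.
With β₁ = 0.674, c = a/β₁ = 43.727/0.674 = 64.9 mm.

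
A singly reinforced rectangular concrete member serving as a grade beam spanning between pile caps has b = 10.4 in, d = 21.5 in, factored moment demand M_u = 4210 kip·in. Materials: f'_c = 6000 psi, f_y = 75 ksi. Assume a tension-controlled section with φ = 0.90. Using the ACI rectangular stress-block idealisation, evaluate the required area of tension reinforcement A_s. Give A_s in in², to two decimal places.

A_s ≈ 3.25 in²

M_n = M_u/φ = 4210/0.90 = 4677.78 kip·in.
From M_n = 0.85 f'_c a b (d − a/2):
a = d − √(d² − 2M_n/(0.85 f'_c b)) = 21.5 − √(21.5² − 2 × 4677.78/(0.85 × 6 × 10.4)) = 4.593 in.
A_s = 0.85 f'_c a b / f_y = 0.85 × 6 × 4.593 × 10.4 / 75 = 3.248 in².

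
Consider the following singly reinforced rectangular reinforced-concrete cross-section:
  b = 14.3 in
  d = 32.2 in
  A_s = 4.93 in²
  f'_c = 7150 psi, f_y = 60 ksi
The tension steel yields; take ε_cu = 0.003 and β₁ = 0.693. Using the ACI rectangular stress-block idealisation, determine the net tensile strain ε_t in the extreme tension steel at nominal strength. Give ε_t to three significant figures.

ε_t ≈ 0.0167

a = A_s f_y/(0.85 f'_c b) = 3.404 in.
β₁ = 0.693, so c = a/β₁ = 3.404/0.693 = 4.912 in.
From the linear strain diagram with ε_cu = 0.003: ε_t = 0.003 (d − c)/c = 0.003 × (32.2 − 4.912)/4.912 = 0.0167.
Since ε_t ≥ 0.005, the section is tension-controlled.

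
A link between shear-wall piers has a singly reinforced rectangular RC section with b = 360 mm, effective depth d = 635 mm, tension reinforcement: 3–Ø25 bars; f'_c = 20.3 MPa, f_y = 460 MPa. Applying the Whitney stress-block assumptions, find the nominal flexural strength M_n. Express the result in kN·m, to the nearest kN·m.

M_n ≈ 393 kN·m

A_s = 3 × 491 = 1473 mm².
T = A_s f_y = 1473 × 460 = 677580 N = 677.58 kN.
From C = T: a = T/(0.85 f'_c b) = 677580/(0.85 × 20.3 × 360) = 109.08 mm.
M_n = T(d − a/2) = 677.58 kN × (635 − 54.54) mm = 393.31 kN·m.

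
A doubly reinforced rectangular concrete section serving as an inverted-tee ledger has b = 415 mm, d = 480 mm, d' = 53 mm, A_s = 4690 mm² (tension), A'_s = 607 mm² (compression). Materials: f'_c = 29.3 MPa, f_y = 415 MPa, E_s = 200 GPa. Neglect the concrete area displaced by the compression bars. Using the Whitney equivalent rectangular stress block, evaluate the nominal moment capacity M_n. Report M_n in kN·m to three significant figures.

M_n ≈ 782 kN·m

Assume both tension and compression steel yield.
Net tension couple steel: A_s − A'_s = 4083 mm².
a = (A_s − A'_s) f_y / (0.85 f'_c b) = 1694445/(0.85 × 29.3 × 415) = 163.94 mm.
c = a/β₁ = 163.94/0.841 = 194.93 mm; ε'_s = 0.003(c − d')/c = 0.0022 ≥ f_y/E_s = 0.0021, so compression steel does yield.
M_n = (A_s − A'_s) f_y (d − a/2) + A'_s f_y (d − d') = [1694445 × (480 − 81.97) + 251905 × (480 − 53)] × 10⁻⁶ = 674.44 + 107.56 = 782.00 kN·m.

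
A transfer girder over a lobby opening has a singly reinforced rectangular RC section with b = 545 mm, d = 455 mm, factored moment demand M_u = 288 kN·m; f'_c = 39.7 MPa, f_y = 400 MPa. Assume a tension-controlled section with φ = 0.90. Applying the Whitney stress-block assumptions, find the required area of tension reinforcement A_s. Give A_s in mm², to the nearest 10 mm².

M_n = M_u/φ = 288/0.90 = 320 kN·m.
With M_n = 0.85 f'_c a b (d − a/2), solve the quadratic for a:
a = d − √(d² − 2M_n/(0.85 f'_c b)) = 455 − √(455² − 2 × 320×10⁶/(0.85 × 39.7 × 545)) = 40.00 mm.
A_s = 0.85 f'_c a b / f_y = 0.85 × 39.7 × 40.00 × 545 / 400 = 1839.1 mm².

A_s ≈ 1840 mm²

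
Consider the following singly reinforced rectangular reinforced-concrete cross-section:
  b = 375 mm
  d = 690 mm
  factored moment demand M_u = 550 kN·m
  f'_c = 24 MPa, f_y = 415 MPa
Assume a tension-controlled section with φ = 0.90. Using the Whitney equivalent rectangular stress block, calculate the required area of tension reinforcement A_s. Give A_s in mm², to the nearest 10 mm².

M_n = M_u/φ = 550/0.90 = 611.111 kN·m.
With M_n = 0.85 f'_c a b (d − a/2), solve the quadratic for a:
a = d − √(d² − 2M_n/(0.85 f'_c b)) = 690 − √(690² − 2 × 611.111×10⁶/(0.85 × 24 × 375)) = 127.57 mm.
A_s = 0.85 f'_c a b / f_y = 0.85 × 24 × 127.57 × 375 / 415 = 2351.6 mm².

A_s ≈ 2350 mm²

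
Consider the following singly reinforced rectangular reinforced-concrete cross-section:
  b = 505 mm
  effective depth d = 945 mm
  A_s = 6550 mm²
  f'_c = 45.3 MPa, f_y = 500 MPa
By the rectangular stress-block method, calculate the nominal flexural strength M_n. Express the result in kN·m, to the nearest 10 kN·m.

T = A_s f_y = 6550 × 500 = 3275000 N = 3275 kN.
From C = T: a = T/(0.85 f'_c b) = 3275000/(0.85 × 45.3 × 505) = 168.42 mm.
M_n = T(d − a/2) = 3275 kN × (945 − 84.21) mm = 2819.09 kN·m.

M_n ≈ 2820 kN·m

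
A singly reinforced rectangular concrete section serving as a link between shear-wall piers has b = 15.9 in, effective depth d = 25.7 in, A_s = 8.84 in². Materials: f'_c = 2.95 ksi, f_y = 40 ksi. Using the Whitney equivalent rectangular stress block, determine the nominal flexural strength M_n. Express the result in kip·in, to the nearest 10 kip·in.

T = A_s f_y = 8.84 × 40 = 353.6 kips.
a = T/(0.85 f'_c b) = 353.6/(0.85 × 2.95 × 15.9) = 8.869 in.
M_n = T(d − a/2) = 353.6 × (25.7 − 4.4345) = 7519.5 kip·in.

M_n ≈ 7520 kip·in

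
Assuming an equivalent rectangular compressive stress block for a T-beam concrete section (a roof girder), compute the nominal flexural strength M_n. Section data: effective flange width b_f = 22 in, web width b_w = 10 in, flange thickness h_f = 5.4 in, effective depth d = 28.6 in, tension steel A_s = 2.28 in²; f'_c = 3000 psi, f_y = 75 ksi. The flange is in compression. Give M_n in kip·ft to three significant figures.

M_n ≈ 386 kip·ft

Tension: T = A_s f_y = 2.28 × 75 = 171 kips.
Try a within the flange: a = T/(0.85 f'_c b_f) = 171/(0.85 × 3 × 22) = 3.048 in.
Since a = 3.048 ≤ h_f = 5.4 in, the stress block lies entirely in the flange; analyse as a rectangular beam of width b_f.
M_n = T(d − a/2) = 171 × (28.6 − 1.524) = 4630.0 kip·in.
M_n = 4630.0/12 = 385.83 kip·ft.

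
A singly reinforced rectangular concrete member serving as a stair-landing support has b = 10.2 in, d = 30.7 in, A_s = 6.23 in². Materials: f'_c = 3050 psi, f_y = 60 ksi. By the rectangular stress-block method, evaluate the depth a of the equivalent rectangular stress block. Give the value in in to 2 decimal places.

T = A_s f_y = 6.23 × 60 = 373.8 kips.
a = T/(0.85 f'_c b) = 373.8/(0.85 × 3.05 × 10.2) = 14.14 in.

a ≈ 14.14 in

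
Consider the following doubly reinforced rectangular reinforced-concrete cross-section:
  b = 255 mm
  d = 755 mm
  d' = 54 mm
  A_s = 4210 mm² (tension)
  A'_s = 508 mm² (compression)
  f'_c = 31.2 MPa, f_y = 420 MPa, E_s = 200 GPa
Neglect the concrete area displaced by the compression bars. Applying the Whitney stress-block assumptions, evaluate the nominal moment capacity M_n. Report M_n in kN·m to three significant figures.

M_n ≈ 1140 kN·m

Assume both tension and compression steel yield.
Net tension couple steel: A_s − A'_s = 3702 mm².
a = (A_s − A'_s) f_y / (0.85 f'_c b) = 1554840/(0.85 × 31.2 × 255) = 229.92 mm.
c = a/β₁ = 229.92/0.827 = 278.02 mm; ε'_s = 0.003(c − d')/c = 0.0024 ≥ f_y/E_s = 0.0021, so compression steel does yield.
M_n = (A_s − A'_s) f_y (d − a/2) + A'_s f_y (d − d') = [1554840 × (755 − 114.96) + 213360 × (755 − 54)] × 10⁻⁶ = 995.16 + 149.57 = 1144.73 kN·m.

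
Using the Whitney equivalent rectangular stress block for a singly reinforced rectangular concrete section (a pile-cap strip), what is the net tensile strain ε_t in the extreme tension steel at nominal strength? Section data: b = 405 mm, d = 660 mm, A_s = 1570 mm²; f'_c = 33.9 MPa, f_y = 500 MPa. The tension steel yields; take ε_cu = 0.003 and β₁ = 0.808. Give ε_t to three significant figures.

ε_t ≈ 0.0208

a = A_s f_y/(0.85 f'_c b) = 67.27 mm.
β₁ = 0.808, so c = a/β₁ = 67.27/0.808 = 83.25 mm.
From the linear strain diagram with ε_cu = 0.003: ε_t = 0.003 (d − c)/c = 0.003 × (660 − 83.25)/83.25 = 0.0208.
Since ε_t ≥ 0.005, the section is tension-controlled.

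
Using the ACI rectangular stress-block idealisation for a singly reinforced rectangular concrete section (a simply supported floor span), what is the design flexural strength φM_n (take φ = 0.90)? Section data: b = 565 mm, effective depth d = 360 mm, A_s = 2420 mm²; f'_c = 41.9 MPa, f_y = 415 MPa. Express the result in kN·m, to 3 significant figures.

φM_n ≈ 303 kN·m

T = A_s f_y = 2420 × 415 = 1004300 N = 1004.3 kN.
From C = T: a = T/(0.85 f'_c b) = 1004300/(0.85 × 41.9 × 565) = 49.91 mm.
M_n = T(d − a/2) = 1004.3 kN × (360 − 24.955) mm = 336.49 kN·m.
φM_n = 0.90 × 336.49 = 302.84 kN·m.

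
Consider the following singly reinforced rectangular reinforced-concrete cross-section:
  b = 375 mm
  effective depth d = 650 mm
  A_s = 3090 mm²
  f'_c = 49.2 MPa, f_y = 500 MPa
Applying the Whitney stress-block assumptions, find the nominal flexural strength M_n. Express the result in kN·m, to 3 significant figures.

T = A_s f_y = 3090 × 500 = 1545000 N = 1545 kN.
From C = T: a = T/(0.85 f'_c b) = 1545000/(0.85 × 49.2 × 375) = 98.52 mm.
M_n = T(d − a/2) = 1545 kN × (650 − 49.26) mm = 928.14 kN·m.

M_n ≈ 928 kN·m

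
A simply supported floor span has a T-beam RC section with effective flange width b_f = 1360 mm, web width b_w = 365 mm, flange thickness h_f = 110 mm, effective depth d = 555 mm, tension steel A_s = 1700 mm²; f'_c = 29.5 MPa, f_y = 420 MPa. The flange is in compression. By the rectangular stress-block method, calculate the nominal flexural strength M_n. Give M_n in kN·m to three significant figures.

Tension: T = A_s f_y = 1700 × 420 = 714000 N.
Try a within the flange: a = T/(0.85 f'_c b_f) = 714000/(0.85 × 29.5 × 1360) = 20.94 mm.
Since a = 20.94 ≤ h_f = 110 mm, the stress block lies entirely in the flange; analyse as a rectangular beam of width b_f.
M_n = T(d − a/2) = 714000 × (555 − 10.47) = 388.79 × 10⁶ N·mm.
M_n = 388.79 kN·m.

M_n ≈ 389 kN·m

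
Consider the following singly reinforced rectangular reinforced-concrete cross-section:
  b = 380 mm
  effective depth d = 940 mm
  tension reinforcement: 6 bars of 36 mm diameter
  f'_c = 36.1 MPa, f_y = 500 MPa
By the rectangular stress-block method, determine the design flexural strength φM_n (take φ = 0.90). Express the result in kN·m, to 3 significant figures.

A_s = 6 × 1018 = 6108 mm².
T = A_s f_y = 6108 × 500 = 3054000 N = 3054 kN.
From C = T: a = T/(0.85 f'_c b) = 3054000/(0.85 × 36.1 × 380) = 261.91 mm.
M_n = T(d − a/2) = 3054 kN × (940 − 130.955) mm = 2470.82 kN·m.
φM_n = 0.90 × 2470.82 = 2223.74 kN·m.

φM_n ≈ 2220 kN·m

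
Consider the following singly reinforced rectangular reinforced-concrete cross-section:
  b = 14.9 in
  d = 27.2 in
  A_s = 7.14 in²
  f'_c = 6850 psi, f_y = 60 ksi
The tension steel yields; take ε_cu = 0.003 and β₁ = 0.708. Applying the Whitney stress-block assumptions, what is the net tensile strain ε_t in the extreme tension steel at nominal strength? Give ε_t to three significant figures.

ε_t ≈ 0.00870

a = A_s f_y/(0.85 f'_c b) = 4.938 in.
β₁ = 0.708, so c = a/β₁ = 4.938/0.708 = 6.975 in.
From the linear strain diagram with ε_cu = 0.003: ε_t = 0.003 (d − c)/c = 0.003 × (27.2 − 6.975)/6.975 = 0.00870.
Since ε_t ≥ 0.005, the section is tension-controlled.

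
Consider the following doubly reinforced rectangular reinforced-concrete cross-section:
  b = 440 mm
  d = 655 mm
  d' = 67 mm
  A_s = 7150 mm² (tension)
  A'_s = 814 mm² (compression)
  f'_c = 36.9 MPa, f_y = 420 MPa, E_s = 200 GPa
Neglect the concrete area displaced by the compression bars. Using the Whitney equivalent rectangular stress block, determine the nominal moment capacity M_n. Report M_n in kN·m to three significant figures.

Assume both tension and compression steel yield.
Net tension couple steel: A_s − A'_s = 6336 mm².
a = (A_s − A'_s) f_y / (0.85 f'_c b) = 2661120/(0.85 × 36.9 × 440) = 192.83 mm.
c = a/β₁ = 192.83/0.786 = 245.33 mm; ε'_s = 0.003(c − d')/c = 0.0022 ≥ f_y/E_s = 0.0021, so compression steel does yield.
M_n = (A_s − A'_s) f_y (d − a/2) + A'_s f_y (d − d') = [2661120 × (655 − 96.415) + 341880 × (655 − 67)] × 10⁻⁶ = 1486.46 + 201.03 = 1687.49 kN·m.

M_n ≈ 1690 kN·m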